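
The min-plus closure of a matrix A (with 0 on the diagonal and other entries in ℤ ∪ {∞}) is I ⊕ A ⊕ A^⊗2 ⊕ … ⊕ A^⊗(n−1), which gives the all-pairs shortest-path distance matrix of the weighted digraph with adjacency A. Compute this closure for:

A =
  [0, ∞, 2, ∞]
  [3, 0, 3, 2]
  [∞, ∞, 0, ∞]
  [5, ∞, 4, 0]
Closure =
  [0, ∞, 2, ∞]
  [3, 0, 3, 2]
  [∞, ∞, 0, ∞]
  [5, ∞, 4, 0]

This is the Floyd-Warshall all-pairs shortest-path computation. For each intermediate vertex k = 0, 1, …, 3, update dist[i][j] ← min(dist[i][j], dist[i][k] + dist[k][j]). The final matrix gives, for each (i, j), the minimum total weight of any directed path from i to j (possibly empty when i = j).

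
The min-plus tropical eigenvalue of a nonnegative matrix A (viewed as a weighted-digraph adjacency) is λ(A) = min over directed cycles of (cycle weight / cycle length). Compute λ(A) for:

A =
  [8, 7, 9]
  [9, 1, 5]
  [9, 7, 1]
λ(A) = 1

Enumerate directed cycles and compute their means (weight / length). Sample:
  cycle 0 → 0: weight = 8, length = 1, mean = 8/1 ≈ 8.000
  cycle 1 → 1: weight = 1, length = 1, mean = 1/1 ≈ 1.000
  cycle 2 → 2: weight = 1, length = 1, mean = 1/1 ≈ 1.000
  cycle 0 → 1 → 0: weight = 16, length = 2, mean = 16/2 ≈ 8.000
  cycle 0 → 2 → 0: weight = 18, length = 2, mean = 18/2 ≈ 9.000
  cycle 1 → 0 → 1: weight = 16, length = 2, mean = 16/2 ≈ 8.000
Minimum mean = 1.000, attained e.g. along the cycle 1 → 1 with weight 1 and length 1. So λ(A) = 1/1 = 1.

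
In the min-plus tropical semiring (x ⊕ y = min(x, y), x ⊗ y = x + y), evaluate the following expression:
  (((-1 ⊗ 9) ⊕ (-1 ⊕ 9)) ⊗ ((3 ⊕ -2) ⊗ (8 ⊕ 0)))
(((-1 ⊗ 9) ⊕ (-1 ⊕ 9)) ⊗ ((3 ⊕ -2) ⊗ (8 ⊕ 0))) = -3

Expand innermost to outermost. Recall ⊕ takes the minimum of its arguments and ⊗ takes their sum. Working out the expression (((-1 ⊗ 9) ⊕ (-1 ⊕ 9)) ⊗ ((3 ⊕ -2) ⊗ (8 ⊕ 0))) gives -3.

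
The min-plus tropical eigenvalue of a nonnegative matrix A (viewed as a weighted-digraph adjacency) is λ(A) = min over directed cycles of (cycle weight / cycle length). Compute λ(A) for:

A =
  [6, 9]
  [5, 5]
λ(A) = 5

Enumerate directed cycles and compute their means (weight / length). Sample:
  cycle 0 → 0: weight = 6, length = 1, mean = 6/1 ≈ 6.000
  cycle 1 → 1: weight = 5, length = 1, mean = 5/1 ≈ 5.000
  cycle 0 → 1 → 0: weight = 14, length = 2, mean = 14/2 ≈ 7.000
  cycle 1 → 0 → 1: weight = 14, length = 2, mean = 14/2 ≈ 7.000
Minimum mean = 5.000, attained e.g. along the cycle 1 → 1 with weight 5 and length 1. So λ(A) = 5/1 = 5.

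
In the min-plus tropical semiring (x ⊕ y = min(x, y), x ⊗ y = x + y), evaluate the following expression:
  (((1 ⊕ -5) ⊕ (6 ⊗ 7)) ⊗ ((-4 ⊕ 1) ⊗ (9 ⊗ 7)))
(((1 ⊕ -5) ⊕ (6 ⊗ 7)) ⊗ ((-4 ⊕ 1) ⊗ (9 ⊗ 7))) = 7

Expand innermost to outermost. Recall ⊕ takes the minimum of its arguments and ⊗ takes their sum. Working out the expression (((1 ⊕ -5) ⊕ (6 ⊗ 7)) ⊗ ((-4 ⊕ 1) ⊗ (9 ⊗ 7))) gives 7.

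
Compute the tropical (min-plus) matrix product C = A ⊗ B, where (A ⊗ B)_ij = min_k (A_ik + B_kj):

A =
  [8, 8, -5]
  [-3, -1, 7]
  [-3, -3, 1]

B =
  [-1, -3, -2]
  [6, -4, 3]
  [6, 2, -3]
A ⊗ B =
  [1, -3, -8]
  [-4, -6, -5]
  [-4, -7, -5]

Apply the min-plus product entry-by-entry:
  C[0][0] = min over k of (A[0][0] + B[0][0] = 8 + -1 = 7, A[0][1] + B[1][0] = 8 + 6 = 14, A[0][2] + B[2][0] = -5 + 6 = 1) = 1 (attained at k = 2)
  C[0][1] = min over k of (A[0][0] + B[0][1] = 8 + -3 = 5, A[0][1] + B[1][1] = 8 + -4 = 4, A[0][2] + B[2][1] = -5 + 2 = -3) = -3 (attained at k = 2)
  C[0][2] = min over k of (A[0][0] + B[0][2] = 8 + -2 = 6, A[0][1] + B[1][2] = 8 + 3 = 11, A[0][2] + B[2][2] = -5 + -3 = -8) = -8 (attained at k = 2)
  C[1][0] = min over k of (A[1][0] + B[0][0] = -3 + -1 = -4, A[1][1] + B[1][0] = -1 + 6 = 5, A[1][2] + B[2][0] = 7 + 6 = 13) = -4 (attained at k = 0)
  C[1][1] = min over k of (A[1][0] + B[0][1] = -3 + -3 = -6, A[1][1] + B[1][1] = -1 + -4 = -5, A[1][2] + B[2][1] = 7 + 2 = 9) = -6 (attained at k = 0)
  C[1][2] = min over k of (A[1][0] + B[0][2] = -3 + -2 = -5, A[1][1] + B[1][2] = -1 + 3 = 2, A[1][2] + B[2][2] = 7 + -3 = 4) = -5 (attained at k = 0)
  C[2][0] = min over k of (A[2][0] + B[0][0] = -3 + -1 = -4, A[2][1] + B[1][0] = -3 + 6 = 3, A[2][2] + B[2][0] = 1 + 6 = 7) = -4 (attained at k = 0)
  C[2][1] = min over k of (A[2][0] + B[0][1] = -3 + -3 = -6, A[2][1] + B[1][1] = -3 + -4 = -7, A[2][2] + B[2][1] = 1 + 2 = 3) = -7 (attained at k = 1)
  C[2][2] = min over k of (A[2][0] + B[0][2] = -3 + -2 = -5, A[2][1] + B[1][2] = -3 + 3 = 0, A[2][2] + B[2][2] = 1 + -3 = -2) = -5 (attained at k = 0)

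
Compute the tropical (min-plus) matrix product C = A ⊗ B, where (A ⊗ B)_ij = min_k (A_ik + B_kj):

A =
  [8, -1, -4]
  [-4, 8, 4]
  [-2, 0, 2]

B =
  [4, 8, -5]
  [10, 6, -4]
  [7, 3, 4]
A ⊗ B =
  [3, -1, -5]
  [0, 4, -9]
  [2, 5, -7]

Apply the min-plus product entry-by-entry:
  C[0][0] = min over k of (A[0][0] + B[0][0] = 8 + 4 = 12, A[0][1] + B[1][0] = -1 + 10 = 9, A[0][2] + B[2][0] = -4 + 7 = 3) = 3 (attained at k = 2)
  C[0][1] = min over k of (A[0][0] + B[0][1] = 8 + 8 = 16, A[0][1] + B[1][1] = -1 + 6 = 5, A[0][2] + B[2][1] = -4 + 3 = -1) = -1 (attained at k = 2)
  C[0][2] = min over k of (A[0][0] + B[0][2] = 8 + -5 = 3, A[0][1] + B[1][2] = -1 + -4 = -5, A[0][2] + B[2][2] = -4 + 4 = 0) = -5 (attained at k = 1)
  C[1][0] = min over k of (A[1][0] + B[0][0] = -4 + 4 = 0, A[1][1] + B[1][0] = 8 + 10 = 18, A[1][2] + B[2][0] = 4 + 7 = 11) = 0 (attained at k = 0)
  C[1][1] = min over k of (A[1][0] + B[0][1] = -4 + 8 = 4, A[1][1] + B[1][1] = 8 + 6 = 14, A[1][2] + B[2][1] = 4 + 3 = 7) = 4 (attained at k = 0)
  C[1][2] = min over k of (A[1][0] + B[0][2] = -4 + -5 = -9, A[1][1] + B[1][2] = 8 + -4 = 4, A[1][2] + B[2][2] = 4 + 4 = 8) = -9 (attained at k = 0)
  C[2][0] = min over k of (A[2][0] + B[0][0] = -2 + 4 = 2, A[2][1] + B[1][0] = 0 + 10 = 10, A[2][2] + B[2][0] = 2 + 7 = 9) = 2 (attained at k = 0)
  C[2][1] = min over k of (A[2][0] + B[0][1] = -2 + 8 = 6, A[2][1] + B[1][1] = 0 + 6 = 6, A[2][2] + B[2][1] = 2 + 3 = 5) = 5 (attained at k = 2)
  C[2][2] = min over k of (A[2][0] + B[0][2] = -2 + -5 = -7, A[2][1] + B[1][2] = 0 + -4 = -4, A[2][2] + B[2][2] = 2 + 4 = 6) = -7 (attained at k = 0)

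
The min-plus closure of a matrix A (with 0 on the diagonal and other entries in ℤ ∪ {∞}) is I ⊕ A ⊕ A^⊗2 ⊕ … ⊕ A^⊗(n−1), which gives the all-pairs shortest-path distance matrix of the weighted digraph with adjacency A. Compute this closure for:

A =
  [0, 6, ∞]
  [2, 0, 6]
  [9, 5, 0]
Closure =
  [0, 6, 12]
  [2, 0, 6]
  [7, 5, 0]

This is the Floyd-Warshall all-pairs shortest-path computation. For each intermediate vertex k = 0, 1, …, 2, update dist[i][j] ← min(dist[i][j], dist[i][k] + dist[k][j]). The final matrix gives, for each (i, j), the minimum total weight of any directed path from i to j (possibly empty when i = j).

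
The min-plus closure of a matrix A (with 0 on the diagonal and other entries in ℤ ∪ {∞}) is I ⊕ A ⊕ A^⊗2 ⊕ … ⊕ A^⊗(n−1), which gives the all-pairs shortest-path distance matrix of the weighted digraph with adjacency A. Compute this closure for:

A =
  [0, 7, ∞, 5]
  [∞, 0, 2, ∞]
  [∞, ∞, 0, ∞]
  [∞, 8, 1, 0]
Closure =
  [0, 7, 6, 5]
  [∞, 0, 2, ∞]
  [∞, ∞, 0, ∞]
  [∞, 8, 1, 0]

This is the Floyd-Warshall all-pairs shortest-path computation. For each intermediate vertex k = 0, 1, …, 3, update dist[i][j] ← min(dist[i][j], dist[i][k] + dist[k][j]). The final matrix gives, for each (i, j), the minimum total weight of any directed path from i to j (possibly empty when i = j).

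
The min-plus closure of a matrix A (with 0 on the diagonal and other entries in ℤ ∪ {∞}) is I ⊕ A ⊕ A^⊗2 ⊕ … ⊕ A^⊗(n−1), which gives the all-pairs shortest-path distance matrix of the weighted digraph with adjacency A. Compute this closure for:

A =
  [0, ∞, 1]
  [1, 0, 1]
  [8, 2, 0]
Closure =
  [0, 3, 1]
  [1, 0, 1]
  [3, 2, 0]

This is the Floyd-Warshall all-pairs shortest-path computation. For each intermediate vertex k = 0, 1, …, 2, update dist[i][j] ← min(dist[i][j], dist[i][k] + dist[k][j]). The final matrix gives, for each (i, j), the minimum total weight of any directed path from i to j (possibly empty when i = j).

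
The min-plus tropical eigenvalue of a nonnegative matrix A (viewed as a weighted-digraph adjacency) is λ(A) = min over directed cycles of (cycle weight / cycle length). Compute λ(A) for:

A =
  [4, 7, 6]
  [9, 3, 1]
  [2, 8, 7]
λ(A) = 3

Enumerate directed cycles and compute their means (weight / length). Sample:
  cycle 0 → 0: weight = 4, length = 1, mean = 4/1 ≈ 4.000
  cycle 1 → 1: weight = 3, length = 1, mean = 3/1 ≈ 3.000
  cycle 2 → 2: weight = 7, length = 1, mean = 7/1 ≈ 7.000
  cycle 0 → 1 → 0: weight = 16, length = 2, mean = 16/2 ≈ 8.000
  cycle 0 → 2 → 0: weight = 8, length = 2, mean = 8/2 ≈ 4.000
  cycle 1 → 0 → 1: weight = 16, length = 2, mean = 16/2 ≈ 8.000
Minimum mean = 3.000, attained e.g. along the cycle 1 → 1 with weight 3 and length 1. So λ(A) = 3/1 = 3.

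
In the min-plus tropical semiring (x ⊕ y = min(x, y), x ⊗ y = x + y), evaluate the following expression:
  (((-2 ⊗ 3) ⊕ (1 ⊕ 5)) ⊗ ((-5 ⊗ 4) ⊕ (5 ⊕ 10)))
(((-2 ⊗ 3) ⊕ (1 ⊕ 5)) ⊗ ((-5 ⊗ 4) ⊕ (5 ⊕ 10))) = 0

Expand innermost to outermost. Recall ⊕ takes the minimum of its arguments and ⊗ takes their sum. Working out the expression (((-2 ⊗ 3) ⊕ (1 ⊕ 5)) ⊗ ((-5 ⊗ 4) ⊕ (5 ⊕ 10))) gives 0.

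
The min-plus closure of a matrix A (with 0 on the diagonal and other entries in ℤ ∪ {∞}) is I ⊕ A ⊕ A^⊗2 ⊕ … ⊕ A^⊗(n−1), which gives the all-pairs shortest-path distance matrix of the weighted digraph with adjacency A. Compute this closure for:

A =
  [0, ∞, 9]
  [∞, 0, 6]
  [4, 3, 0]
Closure =
  [0, 12, 9]
  [10, 0, 6]
  [4, 3, 0]

This is the Floyd-Warshall all-pairs shortest-path computation. For each intermediate vertex k = 0, 1, …, 2, update dist[i][j] ← min(dist[i][j], dist[i][k] + dist[k][j]). The final matrix gives, for each (i, j), the minimum total weight of any directed path from i to j (possibly empty when i = j).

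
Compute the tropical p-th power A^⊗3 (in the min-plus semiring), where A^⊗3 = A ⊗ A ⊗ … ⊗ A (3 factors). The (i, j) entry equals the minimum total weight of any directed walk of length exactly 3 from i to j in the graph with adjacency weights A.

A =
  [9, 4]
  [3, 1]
A^⊗3 =
  [8, 6]
  [5, 3]

Each entry (A^⊗3)_ij equals the minimum over all length-3 walks i = v_0 → v_1 → … → v_3 = j of Σ_t A[v_t][v_{t+1}]. For example, for (i, j) = (0, 1) we minimise over 4 possible intermediate vertex sequences; the minimum is 6, attained along the walk 0 → 1 → 1 → 1.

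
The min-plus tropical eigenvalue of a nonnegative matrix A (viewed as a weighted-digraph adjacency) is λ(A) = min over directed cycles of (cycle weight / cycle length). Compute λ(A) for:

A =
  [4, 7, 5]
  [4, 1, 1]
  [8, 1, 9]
λ(A) = 1

Enumerate directed cycles and compute their means (weight / length). Sample:
  cycle 0 → 0: weight = 4, length = 1, mean = 4/1 ≈ 4.000
  cycle 1 → 1: weight = 1, length = 1, mean = 1/1 ≈ 1.000
  cycle 2 → 2: weight = 9, length = 1, mean = 9/1 ≈ 9.000
  cycle 0 → 1 → 0: weight = 11, length = 2, mean = 11/2 ≈ 5.500
  cycle 0 → 2 → 0: weight = 13, length = 2, mean = 13/2 ≈ 6.500
  cycle 1 → 0 → 1: weight = 11, length = 2, mean = 11/2 ≈ 5.500
Minimum mean = 1.000, attained e.g. along the cycle 1 → 1 with weight 1 and length 1. So λ(A) = 1/1 = 1.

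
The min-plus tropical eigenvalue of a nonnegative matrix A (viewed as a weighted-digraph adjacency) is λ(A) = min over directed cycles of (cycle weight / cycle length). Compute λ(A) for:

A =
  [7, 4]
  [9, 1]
λ(A) = 1

Enumerate directed cycles and compute their means (weight / length). Sample:
  cycle 0 → 0: weight = 7, length = 1, mean = 7/1 ≈ 7.000
  cycle 1 → 1: weight = 1, length = 1, mean = 1/1 ≈ 1.000
  cycle 0 → 1 → 0: weight = 13, length = 2, mean = 13/2 ≈ 6.500
  cycle 1 → 0 → 1: weight = 13, length = 2, mean = 13/2 ≈ 6.500
Minimum mean = 1.000, attained e.g. along the cycle 1 → 1 with weight 1 and length 1. So λ(A) = 1/1 = 1.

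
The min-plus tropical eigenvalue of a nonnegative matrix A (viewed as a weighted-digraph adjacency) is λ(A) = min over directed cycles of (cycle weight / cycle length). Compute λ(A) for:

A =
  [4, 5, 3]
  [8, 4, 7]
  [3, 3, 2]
λ(A) = 2

Enumerate directed cycles and compute their means (weight / length). Sample:
  cycle 0 → 0: weight = 4, length = 1, mean = 4/1 ≈ 4.000
  cycle 1 → 1: weight = 4, length = 1, mean = 4/1 ≈ 4.000
  cycle 2 → 2: weight = 2, length = 1, mean = 2/1 ≈ 2.000
  cycle 0 → 1 → 0: weight = 13, length = 2, mean = 13/2 ≈ 6.500
  cycle 0 → 2 → 0: weight = 6, length = 2, mean = 6/2 ≈ 3.000
  cycle 1 → 0 → 1: weight = 13, length = 2, mean = 13/2 ≈ 6.500
Minimum mean = 2.000, attained e.g. along the cycle 2 → 2 with weight 2 and length 1. So λ(A) = 2/1 = 2.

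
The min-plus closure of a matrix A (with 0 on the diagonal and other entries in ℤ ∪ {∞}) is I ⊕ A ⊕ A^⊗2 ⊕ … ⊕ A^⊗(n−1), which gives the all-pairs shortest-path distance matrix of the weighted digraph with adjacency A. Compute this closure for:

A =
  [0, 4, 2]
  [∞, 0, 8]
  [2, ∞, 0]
Closure =
  [0, 4, 2]
  [10, 0, 8]
  [2, 6, 0]

This is the Floyd-Warshall all-pairs shortest-path computation. For each intermediate vertex k = 0, 1, …, 2, update dist[i][j] ← min(dist[i][j], dist[i][k] + dist[k][j]). The final matrix gives, for each (i, j), the minimum total weight of any directed path from i to j (possibly empty when i = j).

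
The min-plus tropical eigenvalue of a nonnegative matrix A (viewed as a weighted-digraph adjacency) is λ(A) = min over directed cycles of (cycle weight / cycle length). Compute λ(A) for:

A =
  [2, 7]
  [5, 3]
λ(A) = 2

Enumerate directed cycles and compute their means (weight / length). Sample:
  cycle 0 → 0: weight = 2, length = 1, mean = 2/1 ≈ 2.000
  cycle 1 → 1: weight = 3, length = 1, mean = 3/1 ≈ 3.000
  cycle 0 → 1 → 0: weight = 12, length = 2, mean = 12/2 ≈ 6.000
  cycle 1 → 0 → 1: weight = 12, length = 2, mean = 12/2 ≈ 6.000
Minimum mean = 2.000, attained e.g. along the cycle 0 → 0 with weight 2 and length 1. So λ(A) = 2/1 = 2.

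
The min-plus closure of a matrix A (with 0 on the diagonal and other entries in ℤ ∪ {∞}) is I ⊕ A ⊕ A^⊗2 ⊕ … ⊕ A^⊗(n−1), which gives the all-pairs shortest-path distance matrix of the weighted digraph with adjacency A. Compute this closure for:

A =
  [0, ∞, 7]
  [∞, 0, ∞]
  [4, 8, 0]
Closure =
  [0, 15, 7]
  [∞, 0, ∞]
  [4, 8, 0]

This is the Floyd-Warshall all-pairs shortest-path computation. For each intermediate vertex k = 0, 1, …, 2, update dist[i][j] ← min(dist[i][j], dist[i][k] + dist[k][j]). The final matrix gives, for each (i, j), the minimum total weight of any directed path from i to j (possibly empty when i = j).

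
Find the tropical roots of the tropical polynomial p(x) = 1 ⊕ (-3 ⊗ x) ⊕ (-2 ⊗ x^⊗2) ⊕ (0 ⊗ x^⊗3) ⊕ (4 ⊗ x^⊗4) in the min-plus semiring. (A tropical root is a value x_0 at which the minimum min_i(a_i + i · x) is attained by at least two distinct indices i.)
Roots: {-4, -2, -1, 4}

Each tropical root is a break point of the lower envelope of the lines y = a_i + i · x (there are 5 lines, with slopes 0, 1, ..., 4). Only the lines that attain the minimum somewhere contribute to roots; other lines are dominated. Here the surviving (envelope) indices are i = 4, i = 3, i = 2, i = 1, i = 0.
Intersections between consecutive envelope lines give the roots: for adjacent envelope indices i < j the intersection is x = (a_i − a_j) / (j − i). Reading off the sorted break points: {-4, -2, -1, 4}.
Verification: at each break x_0, at least two indices attain the minimum of min_i(a_i + i · x_0).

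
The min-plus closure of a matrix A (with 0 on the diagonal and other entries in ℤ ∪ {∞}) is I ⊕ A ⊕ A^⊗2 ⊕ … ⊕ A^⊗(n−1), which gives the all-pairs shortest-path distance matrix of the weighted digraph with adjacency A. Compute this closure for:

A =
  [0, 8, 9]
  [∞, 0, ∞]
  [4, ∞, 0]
Closure =
  [0, 8, 9]
  [∞, 0, ∞]
  [4, 12, 0]

This is the Floyd-Warshall all-pairs shortest-path computation. For each intermediate vertex k = 0, 1, …, 2, update dist[i][j] ← min(dist[i][j], dist[i][k] + dist[k][j]). The final matrix gives, for each (i, j), the minimum total weight of any directed path from i to j (possibly empty when i = j).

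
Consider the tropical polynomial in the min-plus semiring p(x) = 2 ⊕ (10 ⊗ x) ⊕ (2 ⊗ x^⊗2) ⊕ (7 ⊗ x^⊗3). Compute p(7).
p(7) = 2

A tropical monomial a ⊗ x^⊗i evaluates to a + i · x. Evaluating each term at x = 7:
  Term 0 contributes 2 + 0 · 7 = 2
  Term 1 contributes 10 + 1 · 7 = 17
  Term 2 contributes 2 + 2 · 7 = 16
  Term 3 contributes 7 + 3 · 7 = 28
p(7) = ⊕ of these = min[2, 17, 16, 28] = 2.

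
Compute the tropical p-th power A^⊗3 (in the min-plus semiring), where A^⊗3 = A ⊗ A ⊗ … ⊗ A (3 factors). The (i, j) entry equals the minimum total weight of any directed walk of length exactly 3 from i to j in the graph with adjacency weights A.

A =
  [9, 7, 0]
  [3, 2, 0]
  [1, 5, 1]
A^⊗3 =
  [2, 6, 1]
  [2, 6, 1]
  [2, 6, 2]

Each entry (A^⊗3)_ij equals the minimum over all length-3 walks i = v_0 → v_1 → … → v_3 = j of Σ_t A[v_t][v_{t+1}]. For example, for (i, j) = (0, 2) we minimise over 9 possible intermediate vertex sequences; the minimum is 1, attained along the walk 0 → 2 → 0 → 2.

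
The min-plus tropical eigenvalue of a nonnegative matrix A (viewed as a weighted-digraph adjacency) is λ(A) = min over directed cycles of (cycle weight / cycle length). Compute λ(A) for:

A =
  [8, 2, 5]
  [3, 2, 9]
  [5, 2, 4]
λ(A) = 2

Enumerate directed cycles and compute their means (weight / length). Sample:
  cycle 0 → 0: weight = 8, length = 1, mean = 8/1 ≈ 8.000
  cycle 1 → 1: weight = 2, length = 1, mean = 2/1 ≈ 2.000
  cycle 2 → 2: weight = 4, length = 1, mean = 4/1 ≈ 4.000
  cycle 0 → 1 → 0: weight = 5, length = 2, mean = 5/2 ≈ 2.500
  cycle 0 → 2 → 0: weight = 10, length = 2, mean = 10/2 ≈ 5.000
  cycle 1 → 0 → 1: weight = 5, length = 2, mean = 5/2 ≈ 2.500
Minimum mean = 2.000, attained e.g. along the cycle 1 → 1 with weight 2 and length 1. So λ(A) = 2/1 = 2.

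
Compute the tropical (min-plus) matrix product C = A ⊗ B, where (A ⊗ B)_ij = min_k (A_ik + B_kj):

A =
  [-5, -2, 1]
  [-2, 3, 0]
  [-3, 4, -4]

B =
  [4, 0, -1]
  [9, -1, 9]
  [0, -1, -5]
A ⊗ B =
  [-1, -5, -6]
  [0, -2, -5]
  [-4, -5, -9]

Apply the min-plus product entry-by-entry:
  C[0][0] = min over k of (A[0][0] + B[0][0] = -5 + 4 = -1, A[0][1] + B[1][0] = -2 + 9 = 7, A[0][2] + B[2][0] = 1 + 0 = 1) = -1 (attained at k = 0)
  C[0][1] = min over k of (A[0][0] + B[0][1] = -5 + 0 = -5, A[0][1] + B[1][1] = -2 + -1 = -3, A[0][2] + B[2][1] = 1 + -1 = 0) = -5 (attained at k = 0)
  C[0][2] = min over k of (A[0][0] + B[0][2] = -5 + -1 = -6, A[0][1] + B[1][2] = -2 + 9 = 7, A[0][2] + B[2][2] = 1 + -5 = -4) = -6 (attained at k = 0)
  C[1][0] = min over k of (A[1][0] + B[0][0] = -2 + 4 = 2, A[1][1] + B[1][0] = 3 + 9 = 12, A[1][2] + B[2][0] = 0 + 0 = 0) = 0 (attained at k = 2)
  C[1][1] = min over k of (A[1][0] + B[0][1] = -2 + 0 = -2, A[1][1] + B[1][1] = 3 + -1 = 2, A[1][2] + B[2][1] = 0 + -1 = -1) = -2 (attained at k = 0)
  C[1][2] = min over k of (A[1][0] + B[0][2] = -2 + -1 = -3, A[1][1] + B[1][2] = 3 + 9 = 12, A[1][2] + B[2][2] = 0 + -5 = -5) = -5 (attained at k = 2)
  C[2][0] = min over k of (A[2][0] + B[0][0] = -3 + 4 = 1, A[2][1] + B[1][0] = 4 + 9 = 13, A[2][2] + B[2][0] = -4 + 0 = -4) = -4 (attained at k = 2)
  C[2][1] = min over k of (A[2][0] + B[0][1] = -3 + 0 = -3, A[2][1] + B[1][1] = 4 + -1 = 3, A[2][2] + B[2][1] = -4 + -1 = -5) = -5 (attained at k = 2)
  C[2][2] = min over k of (A[2][0] + B[0][2] = -3 + -1 = -4, A[2][1] + B[1][2] = 4 + 9 = 13, A[2][2] + B[2][2] = -4 + -5 = -9) = -9 (attained at k = 2)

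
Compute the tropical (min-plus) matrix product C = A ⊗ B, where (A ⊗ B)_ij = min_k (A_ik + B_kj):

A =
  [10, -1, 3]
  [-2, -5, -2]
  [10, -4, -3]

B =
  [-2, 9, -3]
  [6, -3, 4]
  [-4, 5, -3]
A ⊗ B =
  [-1, -4, 0]
  [-6, -8, -5]
  [-7, -7, -6]

Apply the min-plus product entry-by-entry:
  C[0][0] = min over k of (A[0][0] + B[0][0] = 10 + -2 = 8, A[0][1] + B[1][0] = -1 + 6 = 5, A[0][2] + B[2][0] = 3 + -4 = -1) = -1 (attained at k = 2)
  C[0][1] = min over k of (A[0][0] + B[0][1] = 10 + 9 = 19, A[0][1] + B[1][1] = -1 + -3 = -4, A[0][2] + B[2][1] = 3 + 5 = 8) = -4 (attained at k = 1)
  C[0][2] = min over k of (A[0][0] + B[0][2] = 10 + -3 = 7, A[0][1] + B[1][2] = -1 + 4 = 3, A[0][2] + B[2][2] = 3 + -3 = 0) = 0 (attained at k = 2)
  C[1][0] = min over k of (A[1][0] + B[0][0] = -2 + -2 = -4, A[1][1] + B[1][0] = -5 + 6 = 1, A[1][2] + B[2][0] = -2 + -4 = -6) = -6 (attained at k = 2)
  C[1][1] = min over k of (A[1][0] + B[0][1] = -2 + 9 = 7, A[1][1] + B[1][1] = -5 + -3 = -8, A[1][2] + B[2][1] = -2 + 5 = 3) = -8 (attained at k = 1)
  C[1][2] = min over k of (A[1][0] + B[0][2] = -2 + -3 = -5, A[1][1] + B[1][2] = -5 + 4 = -1, A[1][2] + B[2][2] = -2 + -3 = -5) = -5 (attained at k = 0)
  C[2][0] = min over k of (A[2][0] + B[0][0] = 10 + -2 = 8, A[2][1] + B[1][0] = -4 + 6 = 2, A[2][2] + B[2][0] = -3 + -4 = -7) = -7 (attained at k = 2)
  C[2][1] = min over k of (A[2][0] + B[0][1] = 10 + 9 = 19, A[2][1] + B[1][1] = -4 + -3 = -7, A[2][2] + B[2][1] = -3 + 5 = 2) = -7 (attained at k = 1)
  C[2][2] = min over k of (A[2][0] + B[0][2] = 10 + -3 = 7, A[2][1] + B[1][2] = -4 + 4 = 0, A[2][2] + B[2][2] = -3 + -3 = -6) = -6 (attained at k = 2)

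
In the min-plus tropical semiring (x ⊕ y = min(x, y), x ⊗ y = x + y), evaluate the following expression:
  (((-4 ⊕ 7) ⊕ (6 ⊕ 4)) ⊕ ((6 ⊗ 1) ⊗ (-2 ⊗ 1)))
(((-4 ⊕ 7) ⊕ (6 ⊕ 4)) ⊕ ((6 ⊗ 1) ⊗ (-2 ⊗ 1))) = -4

Expand innermost to outermost. Recall ⊕ takes the minimum of its arguments and ⊗ takes their sum. Working out the expression (((-4 ⊕ 7) ⊕ (6 ⊕ 4)) ⊕ ((6 ⊗ 1) ⊗ (-2 ⊗ 1))) gives -4.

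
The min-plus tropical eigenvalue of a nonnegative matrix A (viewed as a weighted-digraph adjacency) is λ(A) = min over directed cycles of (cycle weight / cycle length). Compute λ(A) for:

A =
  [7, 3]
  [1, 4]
λ(A) = 2

Enumerate directed cycles and compute their means (weight / length). Sample:
  cycle 0 → 0: weight = 7, length = 1, mean = 7/1 ≈ 7.000
  cycle 1 → 1: weight = 4, length = 1, mean = 4/1 ≈ 4.000
  cycle 0 → 1 → 0: weight = 4, length = 2, mean = 4/2 ≈ 2.000
  cycle 1 → 0 → 1: weight = 4, length = 2, mean = 4/2 ≈ 2.000
Minimum mean = 2.000, attained e.g. along the cycle 0 → 1 → 0 with weight 4 and length 2. So λ(A) = 4/2 = 2.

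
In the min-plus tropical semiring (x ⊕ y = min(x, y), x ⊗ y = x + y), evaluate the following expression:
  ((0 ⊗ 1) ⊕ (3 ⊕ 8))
((0 ⊗ 1) ⊕ (3 ⊕ 8)) = 1

Expand innermost to outermost. Recall ⊕ takes the minimum of its arguments and ⊗ takes their sum. Working out the expression ((0 ⊗ 1) ⊕ (3 ⊕ 8)) gives 1.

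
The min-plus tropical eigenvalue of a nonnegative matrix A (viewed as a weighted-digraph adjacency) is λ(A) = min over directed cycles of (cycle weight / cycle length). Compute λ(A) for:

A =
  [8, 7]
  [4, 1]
λ(A) = 1

Enumerate directed cycles and compute their means (weight / length). Sample:
  cycle 0 → 0: weight = 8, length = 1, mean = 8/1 ≈ 8.000
  cycle 1 → 1: weight = 1, length = 1, mean = 1/1 ≈ 1.000
  cycle 0 → 1 → 0: weight = 11, length = 2, mean = 11/2 ≈ 5.500
  cycle 1 → 0 → 1: weight = 11, length = 2, mean = 11/2 ≈ 5.500
Minimum mean = 1.000, attained e.g. along the cycle 1 → 1 with weight 1 and length 1. So λ(A) = 1/1 = 1.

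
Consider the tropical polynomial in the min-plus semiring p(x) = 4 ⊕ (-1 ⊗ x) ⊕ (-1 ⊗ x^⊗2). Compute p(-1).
p(-1) = -3

A tropical monomial a ⊗ x^⊗i evaluates to a + i · x. Evaluating each term at x = -1:
  Term 0 contributes 4 + 0 · -1 = 4
  Term 1 contributes -1 + 1 · -1 = -2
  Term 2 contributes -1 + 2 · -1 = -3
p(-1) = ⊕ of these = min[4, -2, -3] = -3.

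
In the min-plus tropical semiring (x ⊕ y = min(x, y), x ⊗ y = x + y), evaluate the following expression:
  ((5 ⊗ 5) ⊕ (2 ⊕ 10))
((5 ⊗ 5) ⊕ (2 ⊕ 10)) = 2

Expand innermost to outermost. Recall ⊕ takes the minimum of its arguments and ⊗ takes their sum. Working out the expression ((5 ⊗ 5) ⊕ (2 ⊕ 10)) gives 2.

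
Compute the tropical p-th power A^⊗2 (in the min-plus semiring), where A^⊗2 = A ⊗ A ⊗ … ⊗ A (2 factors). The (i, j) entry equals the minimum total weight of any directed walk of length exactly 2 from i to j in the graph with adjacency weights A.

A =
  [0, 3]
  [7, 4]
A^⊗2 =
  [0, 3]
  [7, 8]

Each entry (A^⊗2)_ij equals the minimum over all length-2 walks i = v_0 → v_1 → … → v_2 = j of Σ_t A[v_t][v_{t+1}]. For example, for (i, j) = (0, 1) we minimise over 2 possible intermediate vertex sequences; the minimum is 3, attained along the walk 0 → 0 → 1.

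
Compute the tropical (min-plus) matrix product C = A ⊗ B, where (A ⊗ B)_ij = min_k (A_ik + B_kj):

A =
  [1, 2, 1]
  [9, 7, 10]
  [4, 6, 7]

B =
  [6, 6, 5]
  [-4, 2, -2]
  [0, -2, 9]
A ⊗ B =
  [-2, -1, 0]
  [3, 8, 5]
  [2, 5, 4]

Apply the min-plus product entry-by-entry:
  C[0][0] = min over k of (A[0][0] + B[0][0] = 1 + 6 = 7, A[0][1] + B[1][0] = 2 + -4 = -2, A[0][2] + B[2][0] = 1 + 0 = 1) = -2 (attained at k = 1)
  C[0][1] = min over k of (A[0][0] + B[0][1] = 1 + 6 = 7, A[0][1] + B[1][1] = 2 + 2 = 4, A[0][2] + B[2][1] = 1 + -2 = -1) = -1 (attained at k = 2)
  C[0][2] = min over k of (A[0][0] + B[0][2] = 1 + 5 = 6, A[0][1] + B[1][2] = 2 + -2 = 0, A[0][2] + B[2][2] = 1 + 9 = 10) = 0 (attained at k = 1)
  C[1][0] = min over k of (A[1][0] + B[0][0] = 9 + 6 = 15, A[1][1] + B[1][0] = 7 + -4 = 3, A[1][2] + B[2][0] = 10 + 0 = 10) = 3 (attained at k = 1)
  C[1][1] = min over k of (A[1][0] + B[0][1] = 9 + 6 = 15, A[1][1] + B[1][1] = 7 + 2 = 9, A[1][2] + B[2][1] = 10 + -2 = 8) = 8 (attained at k = 2)
  C[1][2] = min over k of (A[1][0] + B[0][2] = 9 + 5 = 14, A[1][1] + B[1][2] = 7 + -2 = 5, A[1][2] + B[2][2] = 10 + 9 = 19) = 5 (attained at k = 1)
  C[2][0] = min over k of (A[2][0] + B[0][0] = 4 + 6 = 10, A[2][1] + B[1][0] = 6 + -4 = 2, A[2][2] + B[2][0] = 7 + 0 = 7) = 2 (attained at k = 1)
  C[2][1] = min over k of (A[2][0] + B[0][1] = 4 + 6 = 10, A[2][1] + B[1][1] = 6 + 2 = 8, A[2][2] + B[2][1] = 7 + -2 = 5) = 5 (attained at k = 2)
  C[2][2] = min over k of (A[2][0] + B[0][2] = 4 + 5 = 9, A[2][1] + B[1][2] = 6 + -2 = 4, A[2][2] + B[2][2] = 7 + 9 = 16) = 4 (attained at k = 1)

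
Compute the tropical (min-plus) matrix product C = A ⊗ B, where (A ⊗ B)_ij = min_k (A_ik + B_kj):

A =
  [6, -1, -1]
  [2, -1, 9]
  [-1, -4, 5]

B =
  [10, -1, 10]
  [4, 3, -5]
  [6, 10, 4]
A ⊗ B =
  [3, 2, -6]
  [3, 1, -6]
  [0, -2, -9]

Apply the min-plus product entry-by-entry:
  C[0][0] = min over k of (A[0][0] + B[0][0] = 6 + 10 = 16, A[0][1] + B[1][0] = -1 + 4 = 3, A[0][2] + B[2][0] = -1 + 6 = 5) = 3 (attained at k = 1)
  C[0][1] = min over k of (A[0][0] + B[0][1] = 6 + -1 = 5, A[0][1] + B[1][1] = -1 + 3 = 2, A[0][2] + B[2][1] = -1 + 10 = 9) = 2 (attained at k = 1)
  C[0][2] = min over k of (A[0][0] + B[0][2] = 6 + 10 = 16, A[0][1] + B[1][2] = -1 + -5 = -6, A[0][2] + B[2][2] = -1 + 4 = 3) = -6 (attained at k = 1)
  C[1][0] = min over k of (A[1][0] + B[0][0] = 2 + 10 = 12, A[1][1] + B[1][0] = -1 + 4 = 3, A[1][2] + B[2][0] = 9 + 6 = 15) = 3 (attained at k = 1)
  C[1][1] = min over k of (A[1][0] + B[0][1] = 2 + -1 = 1, A[1][1] + B[1][1] = -1 + 3 = 2, A[1][2] + B[2][1] = 9 + 10 = 19) = 1 (attained at k = 0)
  C[1][2] = min over k of (A[1][0] + B[0][2] = 2 + 10 = 12, A[1][1] + B[1][2] = -1 + -5 = -6, A[1][2] + B[2][2] = 9 + 4 = 13) = -6 (attained at k = 1)
  C[2][0] = min over k of (A[2][0] + B[0][0] = -1 + 10 = 9, A[2][1] + B[1][0] = -4 + 4 = 0, A[2][2] + B[2][0] = 5 + 6 = 11) = 0 (attained at k = 1)
  C[2][1] = min over k of (A[2][0] + B[0][1] = -1 + -1 = -2, A[2][1] + B[1][1] = -4 + 3 = -1, A[2][2] + B[2][1] = 5 + 10 = 15) = -2 (attained at k = 0)
  C[2][2] = min over k of (A[2][0] + B[0][2] = -1 + 10 = 9, A[2][1] + B[1][2] = -4 + -5 = -9, A[2][2] + B[2][2] = 5 + 4 = 9) = -9 (attained at k = 1)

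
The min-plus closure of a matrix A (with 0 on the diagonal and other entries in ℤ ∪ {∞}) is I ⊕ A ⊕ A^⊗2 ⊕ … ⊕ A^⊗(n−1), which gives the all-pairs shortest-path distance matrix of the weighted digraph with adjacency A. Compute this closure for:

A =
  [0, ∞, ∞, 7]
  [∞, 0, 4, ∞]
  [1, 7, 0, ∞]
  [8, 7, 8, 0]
Closure =
  [0, 14, 15, 7]
  [5, 0, 4, 12]
  [1, 7, 0, 8]
  [8, 7, 8, 0]

This is the Floyd-Warshall all-pairs shortest-path computation. For each intermediate vertex k = 0, 1, …, 3, update dist[i][j] ← min(dist[i][j], dist[i][k] + dist[k][j]). The final matrix gives, for each (i, j), the minimum total weight of any directed path from i to j (possibly empty when i = j).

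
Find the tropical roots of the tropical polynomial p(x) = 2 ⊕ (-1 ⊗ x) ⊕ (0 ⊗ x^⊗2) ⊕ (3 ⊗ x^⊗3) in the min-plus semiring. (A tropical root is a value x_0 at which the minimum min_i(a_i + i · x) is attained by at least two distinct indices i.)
Roots: {-3, -1, 3}

Each tropical root is a break point of the lower envelope of the lines y = a_i + i · x (there are 4 lines, with slopes 0, 1, ..., 3). Only the lines that attain the minimum somewhere contribute to roots; other lines are dominated. Here the surviving (envelope) indices are i = 3, i = 2, i = 1, i = 0.
Intersections between consecutive envelope lines give the roots: for adjacent envelope indices i < j the intersection is x = (a_i − a_j) / (j − i). Reading off the sorted break points: {-3, -1, 3}.
Verification: at each break x_0, at least two indices attain the minimum of min_i(a_i + i · x_0).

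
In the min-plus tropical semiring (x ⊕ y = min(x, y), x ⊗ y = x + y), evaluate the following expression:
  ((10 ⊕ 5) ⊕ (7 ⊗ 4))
((10 ⊕ 5) ⊕ (7 ⊗ 4)) = 5

Expand innermost to outermost. Recall ⊕ takes the minimum of its arguments and ⊗ takes their sum. Working out the expression ((10 ⊕ 5) ⊕ (7 ⊗ 4)) gives 5.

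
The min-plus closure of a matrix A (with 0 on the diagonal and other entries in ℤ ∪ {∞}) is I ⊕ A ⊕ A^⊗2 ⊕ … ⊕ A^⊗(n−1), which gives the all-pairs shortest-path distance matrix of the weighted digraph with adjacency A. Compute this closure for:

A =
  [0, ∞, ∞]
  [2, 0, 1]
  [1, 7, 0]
Closure =
  [0, ∞, ∞]
  [2, 0, 1]
  [1, 7, 0]

This is the Floyd-Warshall all-pairs shortest-path computation. For each intermediate vertex k = 0, 1, …, 2, update dist[i][j] ← min(dist[i][j], dist[i][k] + dist[k][j]). The final matrix gives, for each (i, j), the minimum total weight of any directed path from i to j (possibly empty when i = j).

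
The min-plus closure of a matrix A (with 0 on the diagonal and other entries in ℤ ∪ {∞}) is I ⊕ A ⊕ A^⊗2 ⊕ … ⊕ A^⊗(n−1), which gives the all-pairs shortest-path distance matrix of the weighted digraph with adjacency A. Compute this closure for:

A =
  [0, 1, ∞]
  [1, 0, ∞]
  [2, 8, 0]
Closure =
  [0, 1, ∞]
  [1, 0, ∞]
  [2, 3, 0]

This is the Floyd-Warshall all-pairs shortest-path computation. For each intermediate vertex k = 0, 1, …, 2, update dist[i][j] ← min(dist[i][j], dist[i][k] + dist[k][j]). The final matrix gives, for each (i, j), the minimum total weight of any directed path from i to j (possibly empty when i = j).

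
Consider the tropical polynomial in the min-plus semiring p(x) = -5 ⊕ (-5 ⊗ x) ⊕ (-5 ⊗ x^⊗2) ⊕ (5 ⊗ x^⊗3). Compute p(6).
p(6) = -5

A tropical monomial a ⊗ x^⊗i evaluates to a + i · x. Evaluating each term at x = 6:
  Term 0 contributes -5 + 0 · 6 = -5
  Term 1 contributes -5 + 1 · 6 = 1
  Term 2 contributes -5 + 2 · 6 = 7
  Term 3 contributes 5 + 3 · 6 = 23
p(6) = ⊕ of these = min[-5, 1, 7, 23] = -5.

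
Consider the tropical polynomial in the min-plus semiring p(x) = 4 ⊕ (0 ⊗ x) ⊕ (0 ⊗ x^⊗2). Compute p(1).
p(1) = 1

A tropical monomial a ⊗ x^⊗i evaluates to a + i · x. Evaluating each term at x = 1:
  Term 0 contributes 4 + 0 · 1 = 4
  Term 1 contributes 0 + 1 · 1 = 1
  Term 2 contributes 0 + 2 · 1 = 2
p(1) = ⊕ of these = min[4, 1, 2] = 1.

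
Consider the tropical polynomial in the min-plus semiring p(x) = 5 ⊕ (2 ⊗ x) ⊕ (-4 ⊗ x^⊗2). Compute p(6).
p(6) = 5

A tropical monomial a ⊗ x^⊗i evaluates to a + i · x. Evaluating each term at x = 6:
  Term 0 contributes 5 + 0 · 6 = 5
  Term 1 contributes 2 + 1 · 6 = 8
  Term 2 contributes -4 + 2 · 6 = 8
p(6) = ⊕ of these = min[5, 8, 8] = 5.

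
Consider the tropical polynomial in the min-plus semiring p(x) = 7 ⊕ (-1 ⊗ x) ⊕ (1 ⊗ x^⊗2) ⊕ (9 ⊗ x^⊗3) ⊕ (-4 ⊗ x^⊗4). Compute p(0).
p(0) = -4

A tropical monomial a ⊗ x^⊗i evaluates to a + i · x. Evaluating each term at x = 0:
  Term 0 contributes 7 + 0 · 0 = 7
  Term 1 contributes -1 + 1 · 0 = -1
  Term 2 contributes 1 + 2 · 0 = 1
  Term 3 contributes 9 + 3 · 0 = 9
  Term 4 contributes -4 + 4 · 0 = -4
p(0) = ⊕ of these = min[7, -1, 1, 9, -4] = -4.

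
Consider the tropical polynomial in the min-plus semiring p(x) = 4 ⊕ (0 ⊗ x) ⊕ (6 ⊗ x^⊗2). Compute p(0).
p(0) = 0

A tropical monomial a ⊗ x^⊗i evaluates to a + i · x. Evaluating each term at x = 0:
  Term 0 contributes 4 + 0 · 0 = 4
  Term 1 contributes 0 + 1 · 0 = 0
  Term 2 contributes 6 + 2 · 0 = 6
p(0) = ⊕ of these = min[4, 0, 6] = 0.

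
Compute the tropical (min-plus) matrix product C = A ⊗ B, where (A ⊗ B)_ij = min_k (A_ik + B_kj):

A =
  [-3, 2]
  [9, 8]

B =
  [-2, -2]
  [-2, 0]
A ⊗ B =
  [-5, -5]
  [6, 7]

Apply the min-plus product entry-by-entry:
  C[0][0] = min over k of (A[0][0] + B[0][0] = -3 + -2 = -5, A[0][1] + B[1][0] = 2 + -2 = 0) = -5 (attained at k = 0)
  C[0][1] = min over k of (A[0][0] + B[0][1] = -3 + -2 = -5, A[0][1] + B[1][1] = 2 + 0 = 2) = -5 (attained at k = 0)
  C[1][0] = min over k of (A[1][0] + B[0][0] = 9 + -2 = 7, A[1][1] + B[1][0] = 8 + -2 = 6) = 6 (attained at k = 1)
  C[1][1] = min over k of (A[1][0] + B[0][1] = 9 + -2 = 7, A[1][1] + B[1][1] = 8 + 0 = 8) = 7 (attained at k = 0)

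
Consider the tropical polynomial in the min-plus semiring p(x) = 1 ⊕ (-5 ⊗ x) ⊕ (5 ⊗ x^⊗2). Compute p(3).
p(3) = -2

A tropical monomial a ⊗ x^⊗i evaluates to a + i · x. Evaluating each term at x = 3:
  Term 0 contributes 1 + 0 · 3 = 1
  Term 1 contributes -5 + 1 · 3 = -2
  Term 2 contributes 5 + 2 · 3 = 11
p(3) = ⊕ of these = min[1, -2, 11] = -2.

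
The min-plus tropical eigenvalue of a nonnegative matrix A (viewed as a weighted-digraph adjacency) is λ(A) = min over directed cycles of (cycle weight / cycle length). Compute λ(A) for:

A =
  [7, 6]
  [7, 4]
λ(A) = 4

Enumerate directed cycles and compute their means (weight / length). Sample:
  cycle 0 → 0: weight = 7, length = 1, mean = 7/1 ≈ 7.000
  cycle 1 → 1: weight = 4, length = 1, mean = 4/1 ≈ 4.000
  cycle 0 → 1 → 0: weight = 13, length = 2, mean = 13/2 ≈ 6.500
  cycle 1 → 0 → 1: weight = 13, length = 2, mean = 13/2 ≈ 6.500
Minimum mean = 4.000, attained e.g. along the cycle 1 → 1 with weight 4 and length 1. So λ(A) = 4/1 = 4.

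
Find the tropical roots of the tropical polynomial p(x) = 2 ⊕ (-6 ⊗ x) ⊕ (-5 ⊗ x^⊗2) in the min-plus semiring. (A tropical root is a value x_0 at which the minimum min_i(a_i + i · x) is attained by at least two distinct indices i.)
Roots: {-1, 8}

Each tropical root is a break point of the lower envelope of the lines y = a_i + i · x (there are 3 lines, with slopes 0, 1, ..., 2). Only the lines that attain the minimum somewhere contribute to roots; other lines are dominated. Here the surviving (envelope) indices are i = 2, i = 1, i = 0.
Intersections between consecutive envelope lines give the roots: for adjacent envelope indices i < j the intersection is x = (a_i − a_j) / (j − i). Reading off the sorted break points: {-1, 8}.
Verification: at each break x_0, at least two indices attain the minimum of min_i(a_i + i · x_0).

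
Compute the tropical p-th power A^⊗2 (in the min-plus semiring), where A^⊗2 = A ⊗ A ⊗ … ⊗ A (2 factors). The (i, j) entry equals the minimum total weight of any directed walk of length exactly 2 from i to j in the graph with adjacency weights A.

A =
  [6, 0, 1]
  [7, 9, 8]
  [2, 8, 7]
A^⊗2 =
  [3, 6, 7]
  [10, 7, 8]
  [8, 2, 3]

Each entry (A^⊗2)_ij equals the minimum over all length-2 walks i = v_0 → v_1 → … → v_2 = j of Σ_t A[v_t][v_{t+1}]. For example, for (i, j) = (0, 2) we minimise over 3 possible intermediate vertex sequences; the minimum is 7, attained along the walk 0 → 0 → 2.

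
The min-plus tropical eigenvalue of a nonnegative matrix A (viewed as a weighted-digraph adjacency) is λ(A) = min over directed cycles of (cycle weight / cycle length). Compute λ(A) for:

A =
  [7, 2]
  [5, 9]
λ(A) = 7/2

Enumerate directed cycles and compute their means (weight / length). Sample:
  cycle 0 → 0: weight = 7, length = 1, mean = 7/1 ≈ 7.000
  cycle 1 → 1: weight = 9, length = 1, mean = 9/1 ≈ 9.000
  cycle 0 → 1 → 0: weight = 7, length = 2, mean = 7/2 ≈ 3.500
  cycle 1 → 0 → 1: weight = 7, length = 2, mean = 7/2 ≈ 3.500
Minimum mean = 3.500, attained e.g. along the cycle 0 → 1 → 0 with weight 7 and length 2. So λ(A) = 7/2 = 7/2.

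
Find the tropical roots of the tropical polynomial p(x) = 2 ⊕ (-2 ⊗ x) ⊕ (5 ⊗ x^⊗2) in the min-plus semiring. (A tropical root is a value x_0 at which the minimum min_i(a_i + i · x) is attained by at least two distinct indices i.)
Roots: {-7, 4}

Each tropical root is a break point of the lower envelope of the lines y = a_i + i · x (there are 3 lines, with slopes 0, 1, ..., 2). Only the lines that attain the minimum somewhere contribute to roots; other lines are dominated. Here the surviving (envelope) indices are i = 2, i = 1, i = 0.
Intersections between consecutive envelope lines give the roots: for adjacent envelope indices i < j the intersection is x = (a_i − a_j) / (j − i). Reading off the sorted break points: {-7, 4}.
Verification: at each break x_0, at least two indices attain the minimum of min_i(a_i + i · x_0).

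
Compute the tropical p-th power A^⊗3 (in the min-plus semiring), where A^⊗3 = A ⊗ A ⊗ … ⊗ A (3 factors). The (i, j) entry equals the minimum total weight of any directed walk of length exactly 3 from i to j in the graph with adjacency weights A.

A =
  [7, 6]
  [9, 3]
A^⊗3 =
  [18, 12]
  [15, 9]

Each entry (A^⊗3)_ij equals the minimum over all length-3 walks i = v_0 → v_1 → … → v_3 = j of Σ_t A[v_t][v_{t+1}]. For example, for (i, j) = (0, 1) we minimise over 4 possible intermediate vertex sequences; the minimum is 12, attained along the walk 0 → 1 → 1 → 1.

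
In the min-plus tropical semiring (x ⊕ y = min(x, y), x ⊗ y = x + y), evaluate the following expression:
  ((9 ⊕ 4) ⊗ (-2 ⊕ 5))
((9 ⊕ 4) ⊗ (-2 ⊕ 5)) = 2

Expand innermost to outermost. Recall ⊕ takes the minimum of its arguments and ⊗ takes their sum. Working out the expression ((9 ⊕ 4) ⊗ (-2 ⊕ 5)) gives 2.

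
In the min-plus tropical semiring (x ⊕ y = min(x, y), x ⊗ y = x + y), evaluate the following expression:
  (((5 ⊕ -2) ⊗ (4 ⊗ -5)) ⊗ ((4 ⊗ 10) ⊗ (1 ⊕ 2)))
(((5 ⊕ -2) ⊗ (4 ⊗ -5)) ⊗ ((4 ⊗ 10) ⊗ (1 ⊕ 2))) = 12

Expand innermost to outermost. Recall ⊕ takes the minimum of its arguments and ⊗ takes their sum. Working out the expression (((5 ⊕ -2) ⊗ (4 ⊗ -5)) ⊗ ((4 ⊗ 10) ⊗ (1 ⊕ 2))) gives 12.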